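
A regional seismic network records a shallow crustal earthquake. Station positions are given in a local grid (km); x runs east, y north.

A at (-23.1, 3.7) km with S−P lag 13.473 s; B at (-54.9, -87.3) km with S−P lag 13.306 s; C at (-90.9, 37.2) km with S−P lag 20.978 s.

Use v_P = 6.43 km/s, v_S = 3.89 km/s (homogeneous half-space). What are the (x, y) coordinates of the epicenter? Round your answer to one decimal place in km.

Distance from S−P lag: d = Δt · v_P v_S / (v_P − v_S) = Δt · (6.43·3.89)/(6.43−3.89) ≈ 9.8475·Δt.
So d_A = 132.68, d_B = 131.03, d_C = 206.58 km.
Circle about each station: (x + 23.1)² + (y − 3.7)² = 132.68²; (x + 54.9)² + (y + 87.3)² = 131.03²; (x + 90.9)² + (y − 37.2)² = 206.58².
Subtracting pairs of circle equations eliminates x²+y² and gives linear equations (the radical axes):
-63.6 x − 182.0 y = 10523.12
-135.6 x + 67.0 y = -15971.96
Solving the 2×2 system: x ≈ 76.1, y ≈ -84.4 km.

x ≈ 76.1 km, y ≈ -84.4 km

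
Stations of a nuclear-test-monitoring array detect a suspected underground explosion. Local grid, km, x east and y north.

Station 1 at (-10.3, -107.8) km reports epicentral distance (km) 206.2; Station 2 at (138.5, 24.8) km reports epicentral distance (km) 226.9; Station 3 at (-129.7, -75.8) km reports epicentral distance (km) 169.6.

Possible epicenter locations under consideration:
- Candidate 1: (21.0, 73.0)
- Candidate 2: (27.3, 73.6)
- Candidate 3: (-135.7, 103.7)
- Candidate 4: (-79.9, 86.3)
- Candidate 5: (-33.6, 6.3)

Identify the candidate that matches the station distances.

Candidate 4

For each candidate, compare |candidate − station| to the reported distance:
Candidate 1: residuals Station 1 22.7, Station 2 99.9, Station 3 42.2 → max 99.9 km
Candidate 2: residuals Station 1 20.9, Station 2 105.5, Station 3 47.1 → max 105.5 km
Candidate 3: residuals Station 1 39.7, Station 2 58.4, Station 3 10.0 → max 58.4 km
Candidate 4: residuals Station 1 0.0, Station 2 0.0, Station 3 0.0 → max 0.0 km
Candidate 5: residuals Station 1 89.7, Station 2 53.8, Station 3 43.2 → max 89.7 km
Only Candidate 4 has all residuals ≈ 0.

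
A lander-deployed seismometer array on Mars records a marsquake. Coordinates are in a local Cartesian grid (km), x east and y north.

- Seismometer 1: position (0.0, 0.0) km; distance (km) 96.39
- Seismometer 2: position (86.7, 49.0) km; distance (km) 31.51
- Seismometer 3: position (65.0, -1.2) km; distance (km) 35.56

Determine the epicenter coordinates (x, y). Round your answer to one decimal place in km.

x ≈ 94.6 km, y ≈ 18.5 km

Circle about each station: x² + y² = 96.39²; (x − 86.7)² + (y − 49.0)² = 31.51²; (x − 65.0)² + (y + 1.2)² = 35.56².
Subtracting pairs of circle equations eliminates x²+y² and gives linear equations (the radical axes):
173.4 x + 98.0 y = 18216.04
130.0 x − 2.4 y = 12252.96
Solving the 2×2 system: x ≈ 94.6, y ≈ 18.5 km.
Check against Seismometer 1 (with the unrounded x, y): √(x²+y²) = 96.39 ≈ 96.39 km. ✓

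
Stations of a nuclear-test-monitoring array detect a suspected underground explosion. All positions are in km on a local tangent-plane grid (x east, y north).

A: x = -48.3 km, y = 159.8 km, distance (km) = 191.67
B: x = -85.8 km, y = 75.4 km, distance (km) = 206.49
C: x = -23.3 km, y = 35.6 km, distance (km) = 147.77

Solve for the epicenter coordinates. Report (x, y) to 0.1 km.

Circle about each station: (x + 48.3)² + (y − 159.8)² = 191.67²; (x + 85.8)² + (y − 75.4)² = 206.49²; (x + 23.3)² + (y − 35.6)² = 147.77².
Subtracting the A equation from the B and C equations removes the quadratic terms:
-75.0 x − 168.8 y = -20722.86
50.0 x − 248.4 y = -11157.26
Solving the 2×2 system: x ≈ 120.6, y ≈ 69.2 km.

120.6 km east, 69.2 km north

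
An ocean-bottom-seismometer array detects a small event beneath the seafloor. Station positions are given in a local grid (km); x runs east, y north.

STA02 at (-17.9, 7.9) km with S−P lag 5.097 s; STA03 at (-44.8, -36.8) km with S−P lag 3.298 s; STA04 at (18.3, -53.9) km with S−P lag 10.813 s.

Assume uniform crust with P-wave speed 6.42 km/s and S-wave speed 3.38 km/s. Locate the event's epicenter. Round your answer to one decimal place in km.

Distance from S−P lag: d = Δt · v_P v_S / (v_P − v_S) = Δt · (6.42·3.38)/(6.42−3.38) ≈ 7.1380·Δt.
So d_STA02 = 36.38, d_STA03 = 23.54, d_STA04 = 77.18 km.
Circle about each station: (x + 17.9)² + (y − 7.9)² = 36.38²; (x + 44.8)² + (y + 36.8)² = 23.54²; (x − 18.3)² + (y + 53.9)² = 77.18².
Subtracting pairs of circle equations eliminates x²+y² and gives linear equations (the radical axes):
-53.8 x − 89.4 y = 3747.83
72.4 x − 123.6 y = -1775.97
Solving the 2×2 system: x ≈ -47.4, y ≈ -13.4 km.

-47.4 km east, -13.4 km north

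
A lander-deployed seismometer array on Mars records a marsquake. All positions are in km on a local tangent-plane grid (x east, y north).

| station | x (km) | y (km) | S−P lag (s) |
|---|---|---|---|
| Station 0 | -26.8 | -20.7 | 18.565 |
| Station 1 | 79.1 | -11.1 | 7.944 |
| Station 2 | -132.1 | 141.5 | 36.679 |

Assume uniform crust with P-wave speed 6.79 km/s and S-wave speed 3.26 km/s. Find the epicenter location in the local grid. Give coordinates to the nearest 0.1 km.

Distance from S−P lag: d = Δt · v_P v_S / (v_P − v_S) = Δt · (6.79·3.26)/(6.79−3.26) ≈ 6.2707·Δt.
So d_Station 0 = 116.41, d_Station 1 = 49.81, d_Station 2 = 230.00 km.
Circle about each station: (x + 26.8)² + (y + 20.7)² = 116.41²; (x − 79.1)² + (y + 11.1)² = 49.81²; (x + 132.1)² + (y − 141.5)² = 230.00².
Subtracting the Station 0 equation from the Station 1 and Station 2 equations removes the quadratic terms:
211.8 x + 19.2 y = 16303.54
-210.6 x + 324.4 y = -3022.78
Solving the 2×2 system: x ≈ 73.5, y ≈ 38.4 km.

73.5 km east, 38.4 km north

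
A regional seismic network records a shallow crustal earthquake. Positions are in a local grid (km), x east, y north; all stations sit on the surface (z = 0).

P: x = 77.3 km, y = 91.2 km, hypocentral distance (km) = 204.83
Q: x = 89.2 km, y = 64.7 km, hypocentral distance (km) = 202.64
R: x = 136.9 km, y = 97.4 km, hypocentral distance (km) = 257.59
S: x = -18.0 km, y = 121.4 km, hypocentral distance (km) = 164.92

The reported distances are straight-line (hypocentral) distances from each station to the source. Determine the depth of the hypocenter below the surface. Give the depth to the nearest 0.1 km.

depth ≈ 62.8 km

Each station gives a sphere (x−x_i)² + (y−y_i)² + z² = d_i² (stations at z=0).
Subtracting the P sphere from Q and R: z² cancels, leaving linear equations in x and y:
23.8 x − 53.0 y = -1257.64
119.2 x + 12.4 y = -10461.64
Solving: x ≈ -86.207, y ≈ -14.983 km (keep extra digits for the depth step; rounded: -86.2, -15.0).
Then from the P sphere: z² = 204.83² − (x − 77.3)² − (y − 91.2)² with x = -86.207, y = -14.983, so z ≈ 62.817 ≈ 62.8 km.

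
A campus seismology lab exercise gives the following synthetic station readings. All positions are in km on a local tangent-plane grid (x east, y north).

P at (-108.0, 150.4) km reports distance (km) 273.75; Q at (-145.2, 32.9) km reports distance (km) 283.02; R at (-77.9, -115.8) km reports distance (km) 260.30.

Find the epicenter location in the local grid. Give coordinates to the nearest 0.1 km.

Circle about each station: (x + 108.0)² + (y − 150.4)² = 273.75²; (x + 145.2)² + (y − 32.9)² = 283.02²; (x + 77.9)² + (y + 115.8)² = 260.30².
Subtracting the P equation from the Q and R equations removes the quadratic terms:
-74.4 x − 235.0 y = -17279.97
60.2 x − 532.4 y = -7623.14
Solving the 2×2 system: x ≈ 137.8, y ≈ 29.9 km.

137.8 km east, 29.9 km north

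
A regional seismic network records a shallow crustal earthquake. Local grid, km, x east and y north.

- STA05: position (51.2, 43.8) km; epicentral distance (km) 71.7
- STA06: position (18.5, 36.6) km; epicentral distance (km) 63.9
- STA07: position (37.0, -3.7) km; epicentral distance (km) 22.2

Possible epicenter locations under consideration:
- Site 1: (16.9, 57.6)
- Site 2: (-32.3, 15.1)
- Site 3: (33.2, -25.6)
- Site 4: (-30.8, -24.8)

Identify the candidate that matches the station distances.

Site 3

For each candidate, compare |candidate − station| to the reported distance:
Site 1: residuals STA05 34.7, STA06 42.8, STA07 42.3 → max 42.8 km
Site 2: residuals STA05 16.6, STA06 8.7, STA07 49.6 → max 49.6 km
Site 3: residuals STA05 0.0, STA06 0.0, STA07 0.0 → max 0.0 km
Site 4: residuals STA05 35.2, STA06 14.8, STA07 48.8 → max 48.8 km
Only Site 3 has all residuals ≈ 0.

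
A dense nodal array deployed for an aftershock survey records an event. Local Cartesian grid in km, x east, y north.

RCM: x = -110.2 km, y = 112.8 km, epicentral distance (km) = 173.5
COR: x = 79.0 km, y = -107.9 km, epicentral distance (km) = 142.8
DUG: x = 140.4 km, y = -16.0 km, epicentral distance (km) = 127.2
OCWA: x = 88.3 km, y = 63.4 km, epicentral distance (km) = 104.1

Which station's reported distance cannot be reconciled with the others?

Solve using three stations at a time. Using RCM, DUG, OCWA (subtract circle equations pairwise → linear system) gives (x, y) ≈ (13.4, -8.9).
Distances from that point to each station vs reported:
  RCM: calculated 173.5 vs reported 173.5 → residual 0.0 km
  COR: calculated 118.8 vs reported 142.8 → residual 24.0 km
  DUG: calculated 127.2 vs reported 127.2 → residual 0.0 km
  OCWA: calculated 104.0 vs reported 104.1 → residual 0.1 km
RCM, DUG, OCWA are mutually consistent (residuals ≈ 0); COR is off by 24.0 km.

COR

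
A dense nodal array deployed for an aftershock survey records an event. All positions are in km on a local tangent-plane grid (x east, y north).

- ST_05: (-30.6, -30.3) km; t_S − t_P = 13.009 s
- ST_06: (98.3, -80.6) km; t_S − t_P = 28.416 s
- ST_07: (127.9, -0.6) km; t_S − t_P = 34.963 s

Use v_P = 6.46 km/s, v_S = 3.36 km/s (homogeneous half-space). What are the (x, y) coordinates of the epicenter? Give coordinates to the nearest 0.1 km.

(-100.5, -88.7)

Distance from S−P lag: d = Δt · v_P v_S / (v_P − v_S) = Δt · (6.46·3.36)/(6.46−3.36) ≈ 7.0018·Δt.
So d_ST_05 = 91.09, d_ST_06 = 198.96, d_ST_07 = 244.80 km.
Circle about each station: (x + 30.6)² + (y + 30.3)² = 91.09²; (x − 98.3)² + (y + 80.6)² = 198.96²; (x − 127.9)² + (y + 0.6)² = 244.80².
Subtracting the ST_05 equation from the ST_06 and ST_07 equations removes the quadratic terms:
257.8 x − 100.6 y = -16982.89
317.0 x + 59.4 y = -37125.33
Solving the 2×2 system: x ≈ -100.5, y ≈ -88.7 km.
Check against ST_05 (with the unrounded x, y): √((x + 30.6)²+(y + 30.3)²) = 91.08 ≈ 91.09 km. ✓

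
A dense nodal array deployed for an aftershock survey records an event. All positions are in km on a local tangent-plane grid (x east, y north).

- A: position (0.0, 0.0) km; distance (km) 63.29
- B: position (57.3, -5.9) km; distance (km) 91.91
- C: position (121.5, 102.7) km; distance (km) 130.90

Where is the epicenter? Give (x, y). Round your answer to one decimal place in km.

x ≈ -3.3 km, y ≈ 63.2 km

Circle about each station: x² + y² = 63.29²; (x − 57.3)² + (y + 5.9)² = 91.91²; (x − 121.5)² + (y − 102.7)² = 130.90².
Subtracting the A equation from the B and C equations removes the quadratic terms:
114.6 x − 11.8 y = -1123.72
243.0 x + 205.4 y = 12180.35
Solving the 2×2 system: x ≈ -3.3, y ≈ 63.2 km.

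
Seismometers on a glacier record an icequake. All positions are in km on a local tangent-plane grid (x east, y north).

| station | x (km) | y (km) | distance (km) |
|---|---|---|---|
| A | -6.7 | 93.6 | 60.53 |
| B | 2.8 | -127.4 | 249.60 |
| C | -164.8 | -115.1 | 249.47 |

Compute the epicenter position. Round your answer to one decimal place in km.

-64.0 km east, 113.1 km north

Circle about each station: (x + 6.7)² + (y − 93.6)² = 60.53²; (x − 2.8)² + (y + 127.4)² = 249.60²; (x + 164.8)² + (y + 115.1)² = 249.47².
Subtracting the A equation from the B and C equations removes the quadratic terms:
19.0 x − 442.0 y = -51203.53
-316.2 x − 417.4 y = -26970.20
Solving the 2×2 system: x ≈ -64.0, y ≈ 113.1 km.
Check against A (with the unrounded x, y): √((x + 6.7)²+(y − 93.6)²) = 60.52 ≈ 60.53 km. ✓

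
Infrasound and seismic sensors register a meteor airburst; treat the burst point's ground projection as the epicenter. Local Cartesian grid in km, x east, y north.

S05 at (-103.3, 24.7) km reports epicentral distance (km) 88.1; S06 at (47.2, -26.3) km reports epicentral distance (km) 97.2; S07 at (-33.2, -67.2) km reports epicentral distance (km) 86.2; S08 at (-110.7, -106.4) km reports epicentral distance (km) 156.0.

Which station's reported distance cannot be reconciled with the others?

Solve using three stations at a time. Using S05, S07, S08 (subtract circle equations pairwise → linear system) gives (x, y) ≈ (-15.5, 17.2).
Distances from that point to each station vs reported:
  S05: calculated 88.1 vs reported 88.1 → residual 0.0 km
  S06: calculated 76.3 vs reported 97.2 → residual 20.9 km
  S07: calculated 86.2 vs reported 86.2 → residual 0.0 km
  S08: calculated 156.0 vs reported 156.0 → residual 0.0 km
S05, S07, S08 are mutually consistent (residuals ≈ 0); S06 is off by 20.9 km.

S06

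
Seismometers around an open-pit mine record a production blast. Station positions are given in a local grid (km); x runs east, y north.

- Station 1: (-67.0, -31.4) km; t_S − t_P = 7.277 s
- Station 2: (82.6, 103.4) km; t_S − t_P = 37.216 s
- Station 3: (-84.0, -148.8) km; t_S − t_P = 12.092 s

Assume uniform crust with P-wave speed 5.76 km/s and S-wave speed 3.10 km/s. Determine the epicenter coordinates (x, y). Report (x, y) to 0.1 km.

Distance from S−P lag: d = Δt · v_P v_S / (v_P − v_S) = Δt · (5.76·3.10)/(5.76−3.10) ≈ 6.7128·Δt.
So d_Station 1 = 48.85, d_Station 2 = 249.82, d_Station 3 = 81.17 km.
Circle about each station: (x + 67.0)² + (y + 31.4)² = 48.85²; (x − 82.6)² + (y − 103.4)² = 249.82²; (x + 84.0)² + (y + 148.8)² = 81.17².
Subtracting the Station 1 equation from the Station 2 and Station 3 equations removes the quadratic terms:
299.2 x + 269.6 y = -47984.35
-34.0 x − 234.8 y = 19520.23
Solving the 2×2 system: x ≈ -98.3, y ≈ -68.9 km.

(-98.3, -68.9)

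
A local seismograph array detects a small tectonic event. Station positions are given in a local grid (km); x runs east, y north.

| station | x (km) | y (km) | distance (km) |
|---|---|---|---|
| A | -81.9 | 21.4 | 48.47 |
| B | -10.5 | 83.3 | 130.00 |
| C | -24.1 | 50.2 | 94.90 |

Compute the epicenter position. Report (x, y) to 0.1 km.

x ≈ -79.3 km, y ≈ -27.0 km

Circle about each station: (x + 81.9)² + (y − 21.4)² = 48.47²; (x + 10.5)² + (y − 83.3)² = 130.00²; (x + 24.1)² + (y − 50.2)² = 94.90².
Subtracting pairs of circle equations eliminates x²+y² and gives linear equations (the radical axes):
142.8 x + 123.8 y = -14667.09
115.6 x + 57.6 y = -10721.39
Solving the 2×2 system: x ≈ -79.3, y ≈ -27.0 km.
Check against A (with the unrounded x, y): √((x + 81.9)²+(y − 21.4)²) = 48.50 ≈ 48.47 km. ✓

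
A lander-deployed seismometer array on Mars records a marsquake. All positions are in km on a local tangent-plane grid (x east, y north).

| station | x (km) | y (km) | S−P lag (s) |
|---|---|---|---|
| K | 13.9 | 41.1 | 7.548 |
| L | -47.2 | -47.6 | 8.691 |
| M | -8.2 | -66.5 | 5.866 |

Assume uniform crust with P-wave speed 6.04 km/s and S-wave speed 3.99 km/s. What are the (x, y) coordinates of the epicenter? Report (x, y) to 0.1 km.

(54.5, -37.8)

Distance from S−P lag: d = Δt · v_P v_S / (v_P − v_S) = Δt · (6.04·3.99)/(6.04−3.99) ≈ 11.7559·Δt.
So d_K = 88.73, d_L = 102.17, d_M = 68.96 km.
Circle about each station: (x − 13.9)² + (y − 41.1)² = 88.73²; (x + 47.2)² + (y + 47.6)² = 102.17²; (x + 8.2)² + (y + 66.5)² = 68.96².
Subtracting the K equation from the L and M equations removes the quadratic terms:
-122.2 x − 177.4 y = 45.48
-44.2 x − 215.2 y = 5724.60
Solving the 2×2 system: x ≈ 54.5, y ≈ -37.8 km.
Check against K (with the unrounded x, y): √((x − 13.9)²+(y − 41.1)²) = 88.72 ≈ 88.73 km. ✓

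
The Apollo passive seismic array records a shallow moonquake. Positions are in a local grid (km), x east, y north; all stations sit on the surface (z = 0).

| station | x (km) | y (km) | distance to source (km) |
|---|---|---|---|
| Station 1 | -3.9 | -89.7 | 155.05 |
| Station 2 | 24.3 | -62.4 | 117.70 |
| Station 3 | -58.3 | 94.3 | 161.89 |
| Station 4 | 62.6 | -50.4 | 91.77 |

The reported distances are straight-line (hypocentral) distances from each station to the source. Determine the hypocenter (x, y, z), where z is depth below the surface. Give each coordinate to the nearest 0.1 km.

(86.9, 31.3, 34.0)

Each station gives a sphere (x−x_i)² + (y−y_i)² + z² = d_i² (stations at z=0).
Subtracting the Station 1 sphere from Station 2 and Station 3: z² cancels, leaving linear equations in x and y:
56.4 x + 54.6 y = 6610.16
-108.8 x + 368.0 y = 2062.21
Solving: x ≈ 86.903, y ≈ 31.297 km (keep extra digits for the depth step; rounded: 86.9, 31.3).
Then from the Station 1 sphere: z² = 155.05² − (x + 3.9)² − (y + 89.7)² with x = 86.903, y = 31.297, so z ≈ 33.986 ≈ 34.0 km.
Check against Station 4 (with the unrounded solution): distance 91.76 ≈ 91.77 km. ✓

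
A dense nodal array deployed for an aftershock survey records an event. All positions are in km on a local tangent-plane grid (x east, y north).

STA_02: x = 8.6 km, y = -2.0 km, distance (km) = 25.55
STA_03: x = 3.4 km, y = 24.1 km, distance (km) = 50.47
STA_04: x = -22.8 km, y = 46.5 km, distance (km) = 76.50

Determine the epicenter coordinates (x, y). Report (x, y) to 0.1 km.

Circle about each station: (x − 8.6)² + (y + 2.0)² = 25.55²; (x − 3.4)² + (y − 24.1)² = 50.47²; (x + 22.8)² + (y − 46.5)² = 76.50².
Subtracting the STA_02 equation from the STA_03 and STA_04 equations removes the quadratic terms:
-10.4 x + 52.2 y = -1380.01
-62.8 x + 97.0 y = -2595.32
Solving the 2×2 system: x ≈ 0.7, y ≈ -26.3 km.
Check against STA_02 (with the unrounded x, y): √((x − 8.6)²+(y + 2.0)²) = 25.54 ≈ 25.55 km. ✓

0.7 km east, -26.3 km north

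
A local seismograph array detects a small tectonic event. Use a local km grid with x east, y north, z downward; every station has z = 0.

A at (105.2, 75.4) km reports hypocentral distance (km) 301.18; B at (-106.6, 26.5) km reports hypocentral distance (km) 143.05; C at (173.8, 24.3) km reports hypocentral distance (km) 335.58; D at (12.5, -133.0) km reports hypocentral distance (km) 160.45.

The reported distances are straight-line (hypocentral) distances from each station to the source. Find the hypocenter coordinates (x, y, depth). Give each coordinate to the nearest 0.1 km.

Each station gives a sphere (x−x_i)² + (y−y_i)² + z² = d_i² (stations at z=0).
Subtracting the A sphere from B and C: z² cancels, leaving linear equations in x and y:
-423.6 x − 97.8 y = 65559.70
137.2 x − 102.2 y = -7859.81
Solving: x ≈ -131.703, y ≈ -99.901 km (keep extra digits for the depth step; rounded: -131.7, -99.9).
Then from the A sphere: z² = 301.18² − (x − 105.2)² − (y − 75.4)² with x = -131.703, y = -99.901, so z ≈ 62.096 ≈ 62.1 km.

(-131.7, -99.9, 62.1)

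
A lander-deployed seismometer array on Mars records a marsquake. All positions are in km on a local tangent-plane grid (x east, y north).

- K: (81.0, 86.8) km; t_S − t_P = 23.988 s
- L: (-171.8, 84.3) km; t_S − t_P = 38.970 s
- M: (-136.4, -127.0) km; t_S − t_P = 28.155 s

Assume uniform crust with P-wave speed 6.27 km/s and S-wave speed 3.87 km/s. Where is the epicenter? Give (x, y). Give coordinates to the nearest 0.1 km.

Distance from S−P lag: d = Δt · v_P v_S / (v_P − v_S) = Δt · (6.27·3.87)/(6.27−3.87) ≈ 10.1104·Δt.
So d_K = 242.53, d_L = 394.00, d_M = 284.66 km.
Circle about each station: (x − 81.0)² + (y − 86.8)² = 242.53²; (x + 171.8)² + (y − 84.3)² = 394.00²; (x + 136.4)² + (y + 127.0)² = 284.66².
Subtracting the K equation from the L and M equations removes the quadratic terms:
-505.6 x − 5.0 y = -73888.71
-434.8 x − 427.6 y = -1571.79
Solving the 2×2 system: x ≈ 147.6, y ≈ -146.4 km.
Check against K (with the unrounded x, y): √((x − 81.0)²+(y − 86.8)²) = 242.52 ≈ 242.53 km. ✓

(147.6, -146.4)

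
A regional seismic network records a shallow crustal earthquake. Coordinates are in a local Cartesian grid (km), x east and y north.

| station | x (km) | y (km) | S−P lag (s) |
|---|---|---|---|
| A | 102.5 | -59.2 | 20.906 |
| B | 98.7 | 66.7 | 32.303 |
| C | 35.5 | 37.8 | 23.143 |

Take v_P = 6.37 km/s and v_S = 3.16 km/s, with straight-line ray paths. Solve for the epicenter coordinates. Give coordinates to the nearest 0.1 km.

x ≈ -23.7 km, y ≈ -94.7 km

Distance from S−P lag: d = Δt · v_P v_S / (v_P − v_S) = Δt · (6.37·3.16)/(6.37−3.16) ≈ 6.2708·Δt.
So d_A = 131.10, d_B = 202.56, d_C = 145.12 km.
Circle about each station: (x − 102.5)² + (y + 59.2)² = 131.10²; (x − 98.7)² + (y − 66.7)² = 202.56²; (x − 35.5)² + (y − 37.8)² = 145.12².
Subtracting the A equation from the B and C equations removes the quadratic terms:
-7.6 x + 251.8 y = -23663.65
-134.0 x + 194.0 y = -15194.40
Solving the 2×2 system: x ≈ -23.7, y ≈ -94.7 km.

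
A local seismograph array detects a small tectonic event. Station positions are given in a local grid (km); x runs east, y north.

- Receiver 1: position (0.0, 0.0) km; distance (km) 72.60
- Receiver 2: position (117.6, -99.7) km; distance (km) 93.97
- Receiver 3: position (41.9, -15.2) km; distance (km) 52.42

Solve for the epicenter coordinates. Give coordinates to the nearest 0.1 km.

29.8 km east, -66.2 km north

Circle about each station: x² + y² = 72.60²; (x − 117.6)² + (y + 99.7)² = 93.97²; (x − 41.9)² + (y + 15.2)² = 52.42².
Subtracting the Receiver 1 equation from the Receiver 2 and Receiver 3 equations removes the quadratic terms:
235.2 x − 199.4 y = 20210.25
83.8 x − 30.4 y = 4509.55
Solving the 2×2 system: x ≈ 29.8, y ≈ -66.2 km.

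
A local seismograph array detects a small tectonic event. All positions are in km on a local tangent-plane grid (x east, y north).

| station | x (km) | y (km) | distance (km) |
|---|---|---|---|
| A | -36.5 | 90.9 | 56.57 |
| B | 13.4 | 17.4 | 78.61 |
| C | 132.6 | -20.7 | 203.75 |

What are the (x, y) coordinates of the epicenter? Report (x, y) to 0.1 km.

Circle about each station: (x + 36.5)² + (y − 90.9)² = 56.57²; (x − 13.4)² + (y − 17.4)² = 78.61²; (x − 132.6)² + (y + 20.7)² = 203.75².
Subtracting the A equation from the B and C equations removes the quadratic terms:
99.8 x − 147.0 y = -12092.11
338.2 x − 223.2 y = -29897.71
Solving the 2×2 system: x ≈ -61.8, y ≈ 40.3 km.

-61.8 km east, 40.3 km north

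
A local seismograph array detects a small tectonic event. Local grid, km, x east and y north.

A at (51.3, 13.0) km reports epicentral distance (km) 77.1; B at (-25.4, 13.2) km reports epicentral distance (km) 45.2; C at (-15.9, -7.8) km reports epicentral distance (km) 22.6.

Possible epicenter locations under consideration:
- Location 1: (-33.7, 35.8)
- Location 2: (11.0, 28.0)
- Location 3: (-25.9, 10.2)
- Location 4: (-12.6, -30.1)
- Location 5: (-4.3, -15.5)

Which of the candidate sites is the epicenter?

Location 4

For each candidate, compare |candidate − station| to the reported distance:
Location 1: residuals A 10.9, B 21.1, C 24.5 → max 24.5 km
Location 2: residuals A 34.1, B 5.9, C 22.2 → max 34.1 km
Location 3: residuals A 0.2, B 42.2, C 2.0 → max 42.2 km
Location 4: residuals A 0.0, B 0.0, C 0.1 → max 0.1 km
Location 5: residuals A 14.6, B 9.6, C 8.7 → max 14.6 km
Only Location 4 has all residuals ≈ 0.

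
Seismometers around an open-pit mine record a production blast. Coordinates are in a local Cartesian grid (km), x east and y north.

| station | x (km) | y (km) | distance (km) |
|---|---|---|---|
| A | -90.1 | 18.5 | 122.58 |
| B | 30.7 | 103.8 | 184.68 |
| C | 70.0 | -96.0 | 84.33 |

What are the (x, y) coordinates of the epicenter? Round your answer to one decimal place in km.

Circle about each station: (x + 90.1)² + (y − 18.5)² = 122.58²; (x − 30.7)² + (y − 103.8)² = 184.68²; (x − 70.0)² + (y + 96.0)² = 84.33².
Subtracting pairs of circle equations eliminates x²+y² and gives linear equations (the radical axes):
241.6 x + 170.6 y = -15824.18
320.2 x − 229.0 y = 13570.05
Solving the 2×2 system: x ≈ -11.9, y ≈ -75.9 km.

x ≈ -11.9 km, y ≈ -75.9 km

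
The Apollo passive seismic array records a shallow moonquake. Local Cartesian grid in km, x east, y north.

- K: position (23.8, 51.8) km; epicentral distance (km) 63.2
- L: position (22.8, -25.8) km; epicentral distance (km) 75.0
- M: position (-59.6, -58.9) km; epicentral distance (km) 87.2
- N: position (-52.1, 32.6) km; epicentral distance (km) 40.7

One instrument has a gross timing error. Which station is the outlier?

N

Solve using three stations at a time. Using K, L, M (subtract circle equations pairwise → linear system) gives (x, y) ≈ (-33.1, 24.2).
Distances from that point to each station vs reported:
  K: calculated 63.3 vs reported 63.2 → residual 0.1 km
  L: calculated 75.1 vs reported 75.0 → residual 0.1 km
  M: calculated 87.2 vs reported 87.2 → residual 0.0 km
  N: calculated 20.7 vs reported 40.7 → residual 20.0 km
K, L, M are mutually consistent (residuals ≈ 0); N is off by 20.0 km.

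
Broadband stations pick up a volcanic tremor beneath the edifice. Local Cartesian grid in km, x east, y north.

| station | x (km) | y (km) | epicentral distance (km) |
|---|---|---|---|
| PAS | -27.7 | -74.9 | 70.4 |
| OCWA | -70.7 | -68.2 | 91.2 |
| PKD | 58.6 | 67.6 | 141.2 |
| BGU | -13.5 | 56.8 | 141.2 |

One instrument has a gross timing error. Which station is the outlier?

Solve using three stations at a time. Using PAS, PKD, BGU (subtract circle equations pairwise → linear system) gives (x, y) ≈ (42.8, -72.8).
Distances from that point to each station vs reported:
  PAS: calculated 70.5 vs reported 70.4 → residual 0.1 km
  OCWA: calculated 113.6 vs reported 91.2 → residual 22.4 km
  PKD: calculated 141.2 vs reported 141.2 → residual 0.0 km
  BGU: calculated 141.2 vs reported 141.2 → residual 0.0 km
PAS, PKD, BGU are mutually consistent (residuals ≈ 0); OCWA is off by 22.4 km.

OCWA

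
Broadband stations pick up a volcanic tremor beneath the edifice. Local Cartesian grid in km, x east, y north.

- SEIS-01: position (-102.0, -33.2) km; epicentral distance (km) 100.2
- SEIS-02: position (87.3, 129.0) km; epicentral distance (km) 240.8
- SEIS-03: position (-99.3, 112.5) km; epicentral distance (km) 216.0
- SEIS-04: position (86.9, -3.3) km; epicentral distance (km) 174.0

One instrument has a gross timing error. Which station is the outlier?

SEIS-04

Solve using three stations at a time. Using SEIS-01, SEIS-02, SEIS-03 (subtract circle equations pairwise → linear system) gives (x, y) ≈ (-17.9, -87.5).
Distances from that point to each station vs reported:
  SEIS-01: calculated 100.1 vs reported 100.2 → residual 0.1 km
  SEIS-02: calculated 240.8 vs reported 240.8 → residual 0.0 km
  SEIS-03: calculated 216.0 vs reported 216.0 → residual 0.0 km
  SEIS-04: calculated 134.5 vs reported 174.0 → residual 39.5 km
SEIS-01, SEIS-02, SEIS-03 are mutually consistent (residuals ≈ 0); SEIS-04 is off by 39.5 km.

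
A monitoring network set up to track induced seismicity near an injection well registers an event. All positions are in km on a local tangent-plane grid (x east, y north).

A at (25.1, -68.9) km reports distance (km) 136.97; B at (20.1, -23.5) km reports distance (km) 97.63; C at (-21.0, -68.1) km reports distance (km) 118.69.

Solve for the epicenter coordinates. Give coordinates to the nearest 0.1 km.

x ≈ -46.6 km, y ≈ 47.8 km

Circle about each station: (x − 25.1)² + (y + 68.9)² = 136.97²; (x − 20.1)² + (y + 23.5)² = 97.63²; (x + 21.0)² + (y + 68.1)² = 118.69².
Subtracting the A equation from the B and C equations removes the quadratic terms:
-10.0 x + 90.8 y = 4808.20
-92.2 x + 1.6 y = 4374.85
Solving the 2×2 system: x ≈ -46.6, y ≈ 47.8 km.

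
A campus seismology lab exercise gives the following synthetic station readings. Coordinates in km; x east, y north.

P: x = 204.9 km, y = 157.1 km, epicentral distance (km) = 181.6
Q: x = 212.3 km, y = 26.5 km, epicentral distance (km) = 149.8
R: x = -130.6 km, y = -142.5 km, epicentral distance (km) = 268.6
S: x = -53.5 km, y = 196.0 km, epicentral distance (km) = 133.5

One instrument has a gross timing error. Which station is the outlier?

S

Solve using three stations at a time. Using P, Q, R (subtract circle equations pairwise → linear system) gives (x, y) ≈ (63.4, 43.2).
Distances from that point to each station vs reported:
  P: calculated 181.6 vs reported 181.6 → residual 0.0 km
  Q: calculated 149.8 vs reported 149.8 → residual 0.0 km
  R: calculated 268.6 vs reported 268.6 → residual 0.0 km
  S: calculated 192.4 vs reported 133.5 → residual 58.9 km
P, Q, R are mutually consistent (residuals ≈ 0); S is off by 58.9 km.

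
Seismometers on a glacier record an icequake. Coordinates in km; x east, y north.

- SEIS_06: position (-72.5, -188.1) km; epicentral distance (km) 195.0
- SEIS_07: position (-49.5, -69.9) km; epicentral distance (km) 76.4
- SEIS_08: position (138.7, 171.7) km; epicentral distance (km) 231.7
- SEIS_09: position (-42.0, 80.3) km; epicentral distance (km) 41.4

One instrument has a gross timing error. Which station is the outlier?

Solve using three stations at a time. Using SEIS_06, SEIS_07, SEIS_08 (subtract circle equations pairwise → linear system) gives (x, y) ≈ (-14.8, -1.8).
Distances from that point to each station vs reported:
  SEIS_06: calculated 195.0 vs reported 195.0 → residual 0.0 km
  SEIS_07: calculated 76.4 vs reported 76.4 → residual 0.0 km
  SEIS_08: calculated 231.7 vs reported 231.7 → residual 0.0 km
  SEIS_09: calculated 86.5 vs reported 41.4 → residual 45.1 km
SEIS_06, SEIS_07, SEIS_08 are mutually consistent (residuals ≈ 0); SEIS_09 is off by 45.1 km.

SEIS_09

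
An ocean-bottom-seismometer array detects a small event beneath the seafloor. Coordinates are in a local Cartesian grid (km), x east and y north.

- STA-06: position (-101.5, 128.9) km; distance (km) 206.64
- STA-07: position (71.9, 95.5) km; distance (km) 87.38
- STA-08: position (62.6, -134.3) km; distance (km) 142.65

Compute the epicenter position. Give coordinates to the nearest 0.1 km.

Circle about each station: (x + 101.5)² + (y − 128.9)² = 206.64²; (x − 71.9)² + (y − 95.5)² = 87.38²; (x − 62.6)² + (y + 134.3)² = 142.65².
Subtracting pairs of circle equations eliminates x²+y² and gives linear equations (the radical axes):
346.8 x − 66.8 y = 22437.23
328.2 x − 526.4 y = 17388.86
Solving the 2×2 system: x ≈ 66.3, y ≈ 8.3 km.
Check against STA-06 (with the unrounded x, y): √((x + 101.5)²+(y − 128.9)²) = 206.64 ≈ 206.64 km. ✓

(66.3, 8.3)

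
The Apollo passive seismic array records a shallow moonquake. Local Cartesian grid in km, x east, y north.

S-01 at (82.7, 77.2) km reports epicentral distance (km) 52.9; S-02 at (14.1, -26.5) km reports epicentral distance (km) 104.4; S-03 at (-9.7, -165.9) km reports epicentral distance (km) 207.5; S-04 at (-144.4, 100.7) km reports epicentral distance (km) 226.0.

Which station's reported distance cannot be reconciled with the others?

S-02

Solve using three stations at a time. Using S-01, S-03, S-04 (subtract circle equations pairwise → linear system) gives (x, y) ≈ (68.9, 26.1).
Distances from that point to each station vs reported:
  S-01: calculated 52.9 vs reported 52.9 → residual 0.0 km
  S-02: calculated 76.0 vs reported 104.4 → residual 28.4 km
  S-03: calculated 207.5 vs reported 207.5 → residual 0.0 km
  S-04: calculated 226.0 vs reported 226.0 → residual 0.0 km
S-01, S-03, S-04 are mutually consistent (residuals ≈ 0); S-02 is off by 28.4 km.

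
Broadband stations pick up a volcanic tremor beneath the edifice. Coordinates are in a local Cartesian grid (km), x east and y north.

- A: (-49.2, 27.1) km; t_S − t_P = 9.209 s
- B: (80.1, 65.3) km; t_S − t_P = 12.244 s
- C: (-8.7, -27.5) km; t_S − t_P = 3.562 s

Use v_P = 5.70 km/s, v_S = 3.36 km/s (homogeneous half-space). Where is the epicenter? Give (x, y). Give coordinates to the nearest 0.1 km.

Distance from S−P lag: d = Δt · v_P v_S / (v_P − v_S) = Δt · (5.70·3.36)/(5.70−3.36) ≈ 8.1846·Δt.
So d_A = 75.37, d_B = 100.21, d_C = 29.15 km.
Circle about each station: (x + 49.2)² + (y − 27.1)² = 75.37²; (x − 80.1)² + (y − 65.3)² = 100.21²; (x + 8.7)² + (y + 27.5)² = 29.15².
Subtracting the A equation from the B and C equations removes the quadratic terms:
258.6 x + 76.4 y = 3163.64
81.0 x − 109.2 y = 2507.80
Solving the 2×2 system: x ≈ 15.6, y ≈ -11.4 km.
Check against A (with the unrounded x, y): √((x + 49.2)²+(y − 27.1)²) = 75.37 ≈ 75.37 km. ✓

x ≈ 15.6 km, y ≈ -11.4 km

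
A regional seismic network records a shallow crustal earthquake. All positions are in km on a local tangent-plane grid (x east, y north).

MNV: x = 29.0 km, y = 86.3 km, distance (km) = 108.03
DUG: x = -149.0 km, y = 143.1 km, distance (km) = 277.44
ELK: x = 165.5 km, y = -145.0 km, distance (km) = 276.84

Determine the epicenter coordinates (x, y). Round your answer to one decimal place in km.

x ≈ 128.1 km, y ≈ 129.3 km

Circle about each station: (x − 29.0)² + (y − 86.3)² = 108.03²; (x + 149.0)² + (y − 143.1)² = 277.44²; (x − 165.5)² + (y + 145.0)² = 276.84².
Subtracting pairs of circle equations eliminates x²+y² and gives linear equations (the radical axes):
-356.0 x + 113.6 y = -30912.55
273.0 x − 462.6 y = -24843.34
Solving the 2×2 system: x ≈ 128.1, y ≈ 129.3 km.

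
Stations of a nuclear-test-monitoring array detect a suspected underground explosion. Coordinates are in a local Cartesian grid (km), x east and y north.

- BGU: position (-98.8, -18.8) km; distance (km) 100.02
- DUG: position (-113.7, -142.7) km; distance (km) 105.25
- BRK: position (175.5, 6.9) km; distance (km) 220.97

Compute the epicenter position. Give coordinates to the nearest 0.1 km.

Circle about each station: (x + 98.8)² + (y + 18.8)² = 100.02²; (x + 113.7)² + (y + 142.7)² = 105.25²; (x − 175.5)² + (y − 6.9)² = 220.97².
Subtracting the BGU equation from the DUG and BRK equations removes the quadratic terms:
-29.8 x − 247.8 y = 22102.54
548.6 x + 51.4 y = -18090.76
Solving the 2×2 system: x ≈ -24.9, y ≈ -86.2 km.

(-24.9, -86.2)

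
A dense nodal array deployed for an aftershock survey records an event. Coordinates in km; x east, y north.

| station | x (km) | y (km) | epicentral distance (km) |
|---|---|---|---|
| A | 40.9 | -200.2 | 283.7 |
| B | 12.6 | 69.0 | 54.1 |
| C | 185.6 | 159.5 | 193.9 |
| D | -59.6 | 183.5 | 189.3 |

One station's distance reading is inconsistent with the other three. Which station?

A

Solve using three stations at a time. Using B, C, D (subtract circle equations pairwise → linear system) gives (x, y) ≈ (45.1, 25.8).
Distances from that point to each station vs reported:
  A: calculated 226.1 vs reported 283.7 → residual 57.6 km
  B: calculated 54.1 vs reported 54.1 → residual 0.0 km
  C: calculated 193.9 vs reported 193.9 → residual 0.0 km
  D: calculated 189.3 vs reported 189.3 → residual 0.0 km
B, C, D are mutually consistent (residuals ≈ 0); A is off by 57.6 km.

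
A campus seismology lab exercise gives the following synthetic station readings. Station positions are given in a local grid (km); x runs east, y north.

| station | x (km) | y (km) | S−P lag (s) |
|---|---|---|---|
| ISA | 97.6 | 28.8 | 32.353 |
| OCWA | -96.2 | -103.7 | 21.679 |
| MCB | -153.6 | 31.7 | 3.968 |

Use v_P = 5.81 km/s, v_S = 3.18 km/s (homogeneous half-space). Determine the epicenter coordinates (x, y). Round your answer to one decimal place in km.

-129.1 km east, 45.0 km north

Distance from S−P lag: d = Δt · v_P v_S / (v_P − v_S) = Δt · (5.81·3.18)/(5.81−3.18) ≈ 7.0250·Δt.
So d_ISA = 227.28, d_OCWA = 152.30, d_MCB = 27.88 km.
Circle about each station: (x − 97.6)² + (y − 28.8)² = 227.28²; (x + 96.2)² + (y + 103.7)² = 152.30²; (x + 153.6)² + (y − 31.7)² = 27.88².
Subtracting pairs of circle equations eliminates x²+y² and gives linear equations (the radical axes):
-387.6 x − 265.0 y = 38113.84
-502.4 x + 5.8 y = 65121.55
Solving the 2×2 system: x ≈ -129.1, y ≈ 45.0 km.
Check against ISA (with the unrounded x, y): √((x − 97.6)²+(y − 28.8)²) = 227.28 ≈ 227.28 km. ✓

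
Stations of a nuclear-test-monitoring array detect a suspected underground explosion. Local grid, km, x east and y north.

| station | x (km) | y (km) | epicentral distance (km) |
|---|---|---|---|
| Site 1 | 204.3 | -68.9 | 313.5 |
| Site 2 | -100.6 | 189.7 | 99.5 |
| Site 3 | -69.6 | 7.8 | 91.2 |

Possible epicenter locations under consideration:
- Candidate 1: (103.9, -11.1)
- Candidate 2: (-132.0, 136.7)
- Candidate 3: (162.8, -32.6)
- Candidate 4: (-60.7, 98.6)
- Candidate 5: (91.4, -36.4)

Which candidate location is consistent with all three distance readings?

Candidate 4

For each candidate, compare |candidate − station| to the reported distance:
Candidate 1: residuals Site 1 197.7, Site 2 187.1, Site 3 83.3 → max 197.7 km
Candidate 2: residuals Site 1 80.7, Site 2 37.9, Site 3 52.0 → max 80.7 km
Candidate 3: residuals Site 1 258.4, Site 2 245.2, Site 3 144.7 → max 258.4 km
Candidate 4: residuals Site 1 0.0, Site 2 0.0, Site 3 0.0 → max 0.0 km
Candidate 5: residuals Site 1 196.0, Site 2 197.1, Site 3 75.8 → max 197.1 km
Only Candidate 4 has all residuals ≈ 0.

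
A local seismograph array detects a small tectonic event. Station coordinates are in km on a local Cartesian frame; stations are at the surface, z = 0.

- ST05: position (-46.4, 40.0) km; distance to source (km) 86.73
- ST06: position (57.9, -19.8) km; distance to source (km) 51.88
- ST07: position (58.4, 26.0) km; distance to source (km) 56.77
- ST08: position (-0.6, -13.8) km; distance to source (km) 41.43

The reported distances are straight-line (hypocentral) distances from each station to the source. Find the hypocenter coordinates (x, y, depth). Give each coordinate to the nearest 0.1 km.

Each station gives a sphere (x−x_i)² + (y−y_i)² + z² = d_i² (stations at z=0).
Subtracting the ST05 sphere from ST06 and ST07: z² cancels, leaving linear equations in x and y:
208.6 x − 119.6 y = 4822.05
209.6 x − 28.0 y = 4632.86
Solving: x ≈ 21.796, y ≈ -2.303 km (keep extra digits for the depth step; rounded: 21.8, -2.3).
Then from the ST05 sphere: z² = 86.73² − (x + 46.4)² − (y − 40.0)² with x = 21.796, y = -2.303, so z ≈ 32.892 ≈ 32.9 km.

x ≈ 21.8 km, y ≈ -2.3 km, depth ≈ 32.9 km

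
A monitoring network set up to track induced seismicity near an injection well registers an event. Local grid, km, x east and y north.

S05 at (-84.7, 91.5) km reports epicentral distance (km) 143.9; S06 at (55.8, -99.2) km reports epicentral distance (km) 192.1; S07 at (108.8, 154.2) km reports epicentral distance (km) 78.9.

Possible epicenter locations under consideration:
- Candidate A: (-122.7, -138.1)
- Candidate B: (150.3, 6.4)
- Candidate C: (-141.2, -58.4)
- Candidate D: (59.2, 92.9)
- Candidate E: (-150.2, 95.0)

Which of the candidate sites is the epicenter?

For each candidate, compare |candidate − station| to the reported distance:
Candidate A: residuals S05 88.8, S06 9.4, S07 294.0 → max 294.0 km
Candidate B: residuals S05 106.0, S06 50.4, S07 74.6 → max 106.0 km
Candidate C: residuals S05 16.3, S06 9.1, S07 249.3 → max 249.3 km
Candidate D: residuals S05 0.0, S06 0.0, S07 0.0 → max 0.0 km
Candidate E: residuals S05 78.3, S06 91.0, S07 186.8 → max 186.8 km
Only Candidate D has all residuals ≈ 0.

Candidate D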